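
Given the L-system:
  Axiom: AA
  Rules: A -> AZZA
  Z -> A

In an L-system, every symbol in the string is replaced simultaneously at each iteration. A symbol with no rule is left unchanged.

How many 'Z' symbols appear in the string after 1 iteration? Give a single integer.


Step 0: AA  (0 'Z')
Step 1: AZZAAZZA  (4 'Z')

Answer: 4


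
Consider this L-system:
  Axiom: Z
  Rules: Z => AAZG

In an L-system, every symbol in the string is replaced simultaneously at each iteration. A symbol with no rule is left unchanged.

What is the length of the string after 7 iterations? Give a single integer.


Step 0: length = 1
Step 1: length = 4
Step 2: length = 7
Step 3: length = 10
Step 4: length = 13
Step 5: length = 16
Step 6: length = 19
Step 7: length = 22

Answer: 22


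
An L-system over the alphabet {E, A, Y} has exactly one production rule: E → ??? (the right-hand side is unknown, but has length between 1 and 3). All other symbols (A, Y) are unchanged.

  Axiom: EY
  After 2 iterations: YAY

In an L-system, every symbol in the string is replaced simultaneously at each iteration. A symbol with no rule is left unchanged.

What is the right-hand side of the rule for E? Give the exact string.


Answer: YA

Derivation:
Trying E → YA:
  Step 0: EY
  Step 1: YAY
  Step 2: YAY
Matches the given result.


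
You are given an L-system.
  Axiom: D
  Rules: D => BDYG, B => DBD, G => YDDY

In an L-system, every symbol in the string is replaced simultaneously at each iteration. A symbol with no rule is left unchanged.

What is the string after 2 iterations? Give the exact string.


Answer: DBDBDYGYYDDY

Derivation:
Step 0: D
Step 1: BDYG
Step 2: DBDBDYGYYDDY


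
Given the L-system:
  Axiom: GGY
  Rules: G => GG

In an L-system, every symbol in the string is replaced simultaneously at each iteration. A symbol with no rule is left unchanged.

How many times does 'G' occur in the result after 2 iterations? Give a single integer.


Answer: 8

Derivation:
Step 0: GGY  (2 'G')
Step 1: GGGGY  (4 'G')
Step 2: GGGGGGGGY  (8 'G')


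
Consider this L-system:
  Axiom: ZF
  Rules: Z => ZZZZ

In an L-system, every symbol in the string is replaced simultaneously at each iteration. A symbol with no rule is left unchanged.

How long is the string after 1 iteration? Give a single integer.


Step 0: length = 2
Step 1: length = 5

Answer: 5


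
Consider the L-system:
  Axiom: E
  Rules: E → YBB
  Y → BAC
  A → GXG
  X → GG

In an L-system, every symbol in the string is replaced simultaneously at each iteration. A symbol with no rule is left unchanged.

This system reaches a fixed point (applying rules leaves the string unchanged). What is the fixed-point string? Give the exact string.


Answer: BGGGGCBB

Derivation:
Step 0: E
Step 1: YBB
Step 2: BACBB
Step 3: BGXGCBB
Step 4: BGGGGCBB
Step 5: BGGGGCBB  (unchanged — fixed point at step 4)


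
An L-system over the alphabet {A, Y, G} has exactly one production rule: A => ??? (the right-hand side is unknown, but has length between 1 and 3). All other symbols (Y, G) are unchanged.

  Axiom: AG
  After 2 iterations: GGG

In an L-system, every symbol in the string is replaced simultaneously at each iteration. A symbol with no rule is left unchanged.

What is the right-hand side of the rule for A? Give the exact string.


Trying A => GG:
  Step 0: AG
  Step 1: GGG
  Step 2: GGG
Matches the given result.

Answer: GG


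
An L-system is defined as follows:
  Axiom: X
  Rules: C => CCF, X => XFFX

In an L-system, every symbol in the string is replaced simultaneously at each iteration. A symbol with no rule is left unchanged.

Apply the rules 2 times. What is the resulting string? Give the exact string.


Answer: XFFXFFXFFX

Derivation:
Step 0: X
Step 1: XFFX
Step 2: XFFXFFXFFX


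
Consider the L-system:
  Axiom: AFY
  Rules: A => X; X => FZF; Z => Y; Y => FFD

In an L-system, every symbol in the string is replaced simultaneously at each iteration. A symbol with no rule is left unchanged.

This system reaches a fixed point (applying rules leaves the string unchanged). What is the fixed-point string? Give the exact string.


Step 0: AFY
Step 1: XFFFD
Step 2: FZFFFFD
Step 3: FYFFFFD
Step 4: FFFDFFFFD
Step 5: FFFDFFFFD  (unchanged — fixed point at step 4)

Answer: FFFDFFFFD


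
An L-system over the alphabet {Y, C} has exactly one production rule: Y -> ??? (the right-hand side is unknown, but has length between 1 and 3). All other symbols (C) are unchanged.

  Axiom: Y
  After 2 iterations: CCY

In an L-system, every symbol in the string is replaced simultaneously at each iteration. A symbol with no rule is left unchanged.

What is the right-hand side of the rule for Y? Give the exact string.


Trying Y -> CY:
  Step 0: Y
  Step 1: CY
  Step 2: CCY
Matches the given result.

Answer: CY


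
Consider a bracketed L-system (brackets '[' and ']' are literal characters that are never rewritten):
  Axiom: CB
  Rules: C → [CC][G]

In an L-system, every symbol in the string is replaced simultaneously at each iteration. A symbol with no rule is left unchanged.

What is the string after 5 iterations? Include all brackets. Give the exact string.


Answer: [[[[[CC][G][CC][G]][G][[CC][G][CC][G]][G]][G][[[CC][G][CC][G]][G][[CC][G][CC][G]][G]][G]][G][[[[CC][G][CC][G]][G][[CC][G][CC][G]][G]][G][[[CC][G][CC][G]][G][[CC][G][CC][G]][G]][G]][G]][G]B

Derivation:
Step 0: CB
Step 1: [CC][G]B
Step 2: [[CC][G][CC][G]][G]B
Step 3: [[[CC][G][CC][G]][G][[CC][G][CC][G]][G]][G]B
Step 4: [[[[CC][G][CC][G]][G][[CC][G][CC][G]][G]][G][[[CC][G][CC][G]][G][[CC][G][CC][G]][G]][G]][G]B
Step 5: [[[[[CC][G][CC][G]][G][[CC][G][CC][G]][G]][G][[[CC][G][CC][G]][G][[CC][G][CC][G]][G]][G]][G][[[[CC][G][CC][G]][G][[CC][G][CC][G]][G]][G][[[CC][G][CC][G]][G][[CC][G][CC][G]][G]][G]][G]][G]B


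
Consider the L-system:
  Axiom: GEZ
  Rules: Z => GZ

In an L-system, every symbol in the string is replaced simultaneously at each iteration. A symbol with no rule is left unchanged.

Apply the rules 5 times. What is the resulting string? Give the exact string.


Step 0: GEZ
Step 1: GEGZ
Step 2: GEGGZ
Step 3: GEGGGZ
Step 4: GEGGGGZ
Step 5: GEGGGGGZ

Answer: GEGGGGGZ


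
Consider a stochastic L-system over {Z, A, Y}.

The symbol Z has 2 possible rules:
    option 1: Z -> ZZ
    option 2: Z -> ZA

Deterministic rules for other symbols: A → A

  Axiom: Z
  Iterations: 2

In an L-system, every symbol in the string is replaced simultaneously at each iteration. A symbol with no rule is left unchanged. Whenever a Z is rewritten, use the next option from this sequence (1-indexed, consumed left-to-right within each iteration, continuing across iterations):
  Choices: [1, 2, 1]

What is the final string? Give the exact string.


Answer: ZAZZ

Derivation:
Step 0: Z
Step 1: ZZ  (used choices [1])
Step 2: ZAZZ  (used choices [2, 1])


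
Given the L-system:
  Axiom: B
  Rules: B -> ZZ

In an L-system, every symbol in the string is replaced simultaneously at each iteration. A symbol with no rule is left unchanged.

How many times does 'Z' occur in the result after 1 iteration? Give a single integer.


Step 0: B  (0 'Z')
Step 1: ZZ  (2 'Z')

Answer: 2


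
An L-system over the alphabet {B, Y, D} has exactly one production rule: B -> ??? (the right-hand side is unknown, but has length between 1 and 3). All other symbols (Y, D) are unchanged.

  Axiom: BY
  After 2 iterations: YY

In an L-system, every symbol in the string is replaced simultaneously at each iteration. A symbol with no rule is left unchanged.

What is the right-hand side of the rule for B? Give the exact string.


Trying B -> Y:
  Step 0: BY
  Step 1: YY
  Step 2: YY
Matches the given result.

Answer: Y


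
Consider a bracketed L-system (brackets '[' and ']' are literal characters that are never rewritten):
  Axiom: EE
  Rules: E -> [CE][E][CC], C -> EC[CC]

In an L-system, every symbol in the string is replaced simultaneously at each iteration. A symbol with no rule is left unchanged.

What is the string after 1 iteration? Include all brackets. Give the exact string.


Step 0: EE
Step 1: [CE][E][CC][CE][E][CC]

Answer: [CE][E][CC][CE][E][CC]


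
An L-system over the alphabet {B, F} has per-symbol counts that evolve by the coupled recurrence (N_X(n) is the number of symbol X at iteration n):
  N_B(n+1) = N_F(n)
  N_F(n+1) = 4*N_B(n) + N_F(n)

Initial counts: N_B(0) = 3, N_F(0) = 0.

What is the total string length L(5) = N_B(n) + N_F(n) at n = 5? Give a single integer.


Step 0: N_B=3, N_F=0, L=3
Step 1: N_B=0, N_F=12, L=12
Step 2: N_B=12, N_F=12, L=24
Step 3: N_B=12, N_F=60, L=72
Step 4: N_B=60, N_F=108, L=168
Step 5: N_B=108, N_F=348, L=456

Answer: 456


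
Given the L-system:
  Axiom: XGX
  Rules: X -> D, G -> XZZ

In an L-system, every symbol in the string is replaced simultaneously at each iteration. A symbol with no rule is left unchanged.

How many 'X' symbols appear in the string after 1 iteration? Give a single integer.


Step 0: XGX  (2 'X')
Step 1: DXZZD  (1 'X')

Answer: 1


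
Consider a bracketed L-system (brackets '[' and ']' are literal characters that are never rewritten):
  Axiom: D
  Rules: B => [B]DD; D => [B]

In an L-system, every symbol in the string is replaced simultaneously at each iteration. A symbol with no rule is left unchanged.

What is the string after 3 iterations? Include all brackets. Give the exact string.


Answer: [[[B]DD][B][B]]

Derivation:
Step 0: D
Step 1: [B]
Step 2: [[B]DD]
Step 3: [[[B]DD][B][B]]


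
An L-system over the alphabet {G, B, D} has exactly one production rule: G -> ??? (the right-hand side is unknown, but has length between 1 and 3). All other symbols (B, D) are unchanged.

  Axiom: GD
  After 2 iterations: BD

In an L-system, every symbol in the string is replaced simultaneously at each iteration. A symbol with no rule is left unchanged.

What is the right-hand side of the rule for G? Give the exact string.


Trying G -> B:
  Step 0: GD
  Step 1: BD
  Step 2: BD
Matches the given result.

Answer: B


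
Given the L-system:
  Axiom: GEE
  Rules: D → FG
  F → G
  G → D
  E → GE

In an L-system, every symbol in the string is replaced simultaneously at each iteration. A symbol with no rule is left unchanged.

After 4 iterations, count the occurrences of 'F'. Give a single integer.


Step 0: GEE  (0 'F')
Step 1: DGEGE  (0 'F')
Step 2: FGDGEDGE  (1 'F')
Step 3: GDFGDGEFGDGE  (2 'F')
Step 4: DFGGDFGDGEGDFGDGE  (3 'F')

Answer: 3


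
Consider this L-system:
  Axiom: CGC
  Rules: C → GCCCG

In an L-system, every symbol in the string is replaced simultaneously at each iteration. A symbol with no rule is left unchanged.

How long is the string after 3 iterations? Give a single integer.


Step 0: length = 3
Step 1: length = 11
Step 2: length = 35
Step 3: length = 107

Answer: 107


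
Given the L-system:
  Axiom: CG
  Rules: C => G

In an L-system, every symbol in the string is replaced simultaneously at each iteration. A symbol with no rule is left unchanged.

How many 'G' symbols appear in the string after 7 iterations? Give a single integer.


Step 0: CG  (1 'G')
Step 1: GG  (2 'G')
Step 2: GG  (2 'G')
Step 3: GG  (2 'G')
Step 4: GG  (2 'G')
Step 5: GG  (2 'G')
Step 6: GG  (2 'G')
Step 7: GG  (2 'G')

Answer: 2


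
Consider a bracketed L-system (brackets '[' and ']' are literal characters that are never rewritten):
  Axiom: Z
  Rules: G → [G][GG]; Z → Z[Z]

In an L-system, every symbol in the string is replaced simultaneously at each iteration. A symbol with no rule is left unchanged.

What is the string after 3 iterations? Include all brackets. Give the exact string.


Step 0: Z
Step 1: Z[Z]
Step 2: Z[Z][Z[Z]]
Step 3: Z[Z][Z[Z]][Z[Z][Z[Z]]]

Answer: Z[Z][Z[Z]][Z[Z][Z[Z]]]


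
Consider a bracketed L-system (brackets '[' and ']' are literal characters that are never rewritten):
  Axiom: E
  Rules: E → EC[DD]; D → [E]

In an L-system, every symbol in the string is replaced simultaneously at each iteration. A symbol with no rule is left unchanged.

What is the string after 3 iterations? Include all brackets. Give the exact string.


Step 0: E
Step 1: EC[DD]
Step 2: EC[DD]C[[E][E]]
Step 3: EC[DD]C[[E][E]]C[[EC[DD]][EC[DD]]]

Answer: EC[DD]C[[E][E]]C[[EC[DD]][EC[DD]]]


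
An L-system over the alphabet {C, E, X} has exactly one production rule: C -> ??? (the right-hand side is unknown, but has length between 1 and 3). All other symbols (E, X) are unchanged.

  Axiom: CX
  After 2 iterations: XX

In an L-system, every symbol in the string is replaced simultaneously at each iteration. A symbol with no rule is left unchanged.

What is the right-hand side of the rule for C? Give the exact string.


Answer: X

Derivation:
Trying C -> X:
  Step 0: CX
  Step 1: XX
  Step 2: XX
Matches the given result.


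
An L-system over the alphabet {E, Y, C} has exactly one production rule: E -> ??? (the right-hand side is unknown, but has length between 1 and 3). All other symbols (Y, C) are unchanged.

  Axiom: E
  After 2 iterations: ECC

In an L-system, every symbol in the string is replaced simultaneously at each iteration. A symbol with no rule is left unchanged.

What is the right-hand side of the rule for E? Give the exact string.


Answer: EC

Derivation:
Trying E -> EC:
  Step 0: E
  Step 1: EC
  Step 2: ECC
Matches the given result.


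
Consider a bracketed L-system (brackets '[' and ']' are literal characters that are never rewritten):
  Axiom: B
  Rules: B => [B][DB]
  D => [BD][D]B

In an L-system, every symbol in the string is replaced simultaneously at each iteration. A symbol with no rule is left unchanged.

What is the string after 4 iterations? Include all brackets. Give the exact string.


Step 0: B
Step 1: [B][DB]
Step 2: [[B][DB]][[BD][D]B[B][DB]]
Step 3: [[[B][DB]][[BD][D]B[B][DB]]][[[B][DB][BD][D]B][[BD][D]B][B][DB][[B][DB]][[BD][D]B[B][DB]]]
Step 4: [[[[B][DB]][[BD][D]B[B][DB]]][[[B][DB][BD][D]B][[BD][D]B][B][DB][[B][DB]][[BD][D]B[B][DB]]]][[[[B][DB]][[BD][D]B[B][DB]][[B][DB][BD][D]B][[BD][D]B][B][DB]][[[B][DB][BD][D]B][[BD][D]B][B][DB]][[B][DB]][[BD][D]B[B][DB]][[[B][DB]][[BD][D]B[B][DB]]][[[B][DB][BD][D]B][[BD][D]B][B][DB][[B][DB]][[BD][D]B[B][DB]]]]

Answer: [[[[B][DB]][[BD][D]B[B][DB]]][[[B][DB][BD][D]B][[BD][D]B][B][DB][[B][DB]][[BD][D]B[B][DB]]]][[[[B][DB]][[BD][D]B[B][DB]][[B][DB][BD][D]B][[BD][D]B][B][DB]][[[B][DB][BD][D]B][[BD][D]B][B][DB]][[B][DB]][[BD][D]B[B][DB]][[[B][DB]][[BD][D]B[B][DB]]][[[B][DB][BD][D]B][[BD][D]B][B][DB][[B][DB]][[BD][D]B[B][DB]]]]


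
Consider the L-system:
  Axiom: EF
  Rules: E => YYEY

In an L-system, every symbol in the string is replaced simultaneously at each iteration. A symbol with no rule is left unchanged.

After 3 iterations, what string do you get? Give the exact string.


Step 0: EF
Step 1: YYEYF
Step 2: YYYYEYYF
Step 3: YYYYYYEYYYF

Answer: YYYYYYEYYYF


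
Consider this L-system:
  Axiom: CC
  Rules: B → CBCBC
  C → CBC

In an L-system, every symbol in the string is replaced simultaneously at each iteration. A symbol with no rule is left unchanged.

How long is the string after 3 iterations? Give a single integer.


Step 0: length = 2
Step 1: length = 6
Step 2: length = 22
Step 3: length = 82

Answer: 82


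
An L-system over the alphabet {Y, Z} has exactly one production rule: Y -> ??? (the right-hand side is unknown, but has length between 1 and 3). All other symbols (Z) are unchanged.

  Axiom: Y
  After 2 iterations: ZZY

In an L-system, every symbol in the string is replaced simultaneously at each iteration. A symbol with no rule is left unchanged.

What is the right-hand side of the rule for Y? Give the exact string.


Trying Y -> ZY:
  Step 0: Y
  Step 1: ZY
  Step 2: ZZY
Matches the given result.

Answer: ZY


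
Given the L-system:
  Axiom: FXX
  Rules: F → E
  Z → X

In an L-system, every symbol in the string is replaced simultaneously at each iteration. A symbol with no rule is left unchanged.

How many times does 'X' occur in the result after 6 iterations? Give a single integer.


Answer: 2

Derivation:
Step 0: FXX  (2 'X')
Step 1: EXX  (2 'X')
Step 2: EXX  (2 'X')
Step 3: EXX  (2 'X')
Step 4: EXX  (2 'X')
Step 5: EXX  (2 'X')
Step 6: EXX  (2 'X')


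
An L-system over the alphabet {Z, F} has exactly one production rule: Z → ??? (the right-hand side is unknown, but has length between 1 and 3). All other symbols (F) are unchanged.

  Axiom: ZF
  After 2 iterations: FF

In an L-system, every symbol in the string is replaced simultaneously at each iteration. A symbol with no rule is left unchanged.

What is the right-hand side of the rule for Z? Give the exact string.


Trying Z → F:
  Step 0: ZF
  Step 1: FF
  Step 2: FF
Matches the given result.

Answer: F


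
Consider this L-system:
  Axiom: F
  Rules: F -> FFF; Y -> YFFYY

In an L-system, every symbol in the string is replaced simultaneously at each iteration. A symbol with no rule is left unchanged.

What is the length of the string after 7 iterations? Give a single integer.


Answer: 2187

Derivation:
Step 0: length = 1
Step 1: length = 3
Step 2: length = 9
Step 3: length = 27
Step 4: length = 81
Step 5: length = 243
Step 6: length = 729
Step 7: length = 2187


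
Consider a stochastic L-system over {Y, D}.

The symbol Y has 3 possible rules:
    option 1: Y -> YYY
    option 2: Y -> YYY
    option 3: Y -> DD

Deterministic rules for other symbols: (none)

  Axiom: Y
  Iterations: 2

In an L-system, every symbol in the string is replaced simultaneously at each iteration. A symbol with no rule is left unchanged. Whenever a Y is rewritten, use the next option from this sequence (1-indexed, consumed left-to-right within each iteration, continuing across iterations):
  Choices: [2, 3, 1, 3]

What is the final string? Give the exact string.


Step 0: Y
Step 1: YYY  (used choices [2])
Step 2: DDYYYDD  (used choices [3, 1, 3])

Answer: DDYYYDD


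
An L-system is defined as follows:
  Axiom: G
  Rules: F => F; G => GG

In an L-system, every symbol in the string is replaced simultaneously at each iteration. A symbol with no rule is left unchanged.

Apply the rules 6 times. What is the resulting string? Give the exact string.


Step 0: G
Step 1: GG
Step 2: GGGG
Step 3: GGGGGGGG
Step 4: GGGGGGGGGGGGGGGG
Step 5: GGGGGGGGGGGGGGGGGGGGGGGGGGGGGGGG
Step 6: GGGGGGGGGGGGGGGGGGGGGGGGGGGGGGGGGGGGGGGGGGGGGGGGGGGGGGGGGGGGGGGG

Answer: GGGGGGGGGGGGGGGGGGGGGGGGGGGGGGGGGGGGGGGGGGGGGGGGGGGGGGGGGGGGGGGG


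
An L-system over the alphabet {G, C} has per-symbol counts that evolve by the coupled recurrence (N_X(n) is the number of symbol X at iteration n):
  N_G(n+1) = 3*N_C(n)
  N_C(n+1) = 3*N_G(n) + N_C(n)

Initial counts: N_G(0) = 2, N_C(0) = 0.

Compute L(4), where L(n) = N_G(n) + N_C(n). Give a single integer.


Answer: 294

Derivation:
Step 0: N_G=2, N_C=0, L=2
Step 1: N_G=0, N_C=6, L=6
Step 2: N_G=18, N_C=6, L=24
Step 3: N_G=18, N_C=60, L=78
Step 4: N_G=180, N_C=114, L=294


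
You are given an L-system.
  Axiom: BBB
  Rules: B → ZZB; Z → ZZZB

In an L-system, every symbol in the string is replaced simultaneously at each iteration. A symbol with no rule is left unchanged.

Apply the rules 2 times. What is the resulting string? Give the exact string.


Answer: ZZZBZZZBZZBZZZBZZZBZZBZZZBZZZBZZB

Derivation:
Step 0: BBB
Step 1: ZZBZZBZZB
Step 2: ZZZBZZZBZZBZZZBZZZBZZBZZZBZZZBZZB


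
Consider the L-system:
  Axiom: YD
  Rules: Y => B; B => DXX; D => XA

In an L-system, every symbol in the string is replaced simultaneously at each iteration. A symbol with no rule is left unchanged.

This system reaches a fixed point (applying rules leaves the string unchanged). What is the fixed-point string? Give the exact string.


Step 0: YD
Step 1: BXA
Step 2: DXXXA
Step 3: XAXXXA
Step 4: XAXXXA  (unchanged — fixed point at step 3)

Answer: XAXXXA


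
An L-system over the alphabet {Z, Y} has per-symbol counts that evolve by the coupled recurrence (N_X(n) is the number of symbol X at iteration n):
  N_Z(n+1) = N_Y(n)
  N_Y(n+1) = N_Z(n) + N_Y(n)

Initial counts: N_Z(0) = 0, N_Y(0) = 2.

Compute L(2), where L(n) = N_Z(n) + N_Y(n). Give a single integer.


Step 0: N_Z=0, N_Y=2, L=2
Step 1: N_Z=2, N_Y=2, L=4
Step 2: N_Z=2, N_Y=4, L=6

Answer: 6


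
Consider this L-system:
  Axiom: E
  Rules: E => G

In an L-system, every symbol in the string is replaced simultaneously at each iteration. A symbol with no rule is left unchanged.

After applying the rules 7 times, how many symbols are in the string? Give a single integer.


Answer: 1

Derivation:
Step 0: length = 1
Step 1: length = 1
Step 2: length = 1
Step 3: length = 1
Step 4: length = 1
Step 5: length = 1
Step 6: length = 1
Step 7: length = 1


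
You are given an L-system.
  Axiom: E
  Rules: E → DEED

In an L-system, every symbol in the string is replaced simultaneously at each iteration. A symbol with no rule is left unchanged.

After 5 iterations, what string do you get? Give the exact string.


Step 0: E
Step 1: DEED
Step 2: DDEEDDEEDD
Step 3: DDDEEDDEEDDDDEEDDEEDDD
Step 4: DDDDEEDDEEDDDDEEDDEEDDDDDDEEDDEEDDDDEEDDEEDDDD
Step 5: DDDDDEEDDEEDDDDEEDDEEDDDDDDEEDDEEDDDDEEDDEEDDDDDDDDEEDDEEDDDDEEDDEEDDDDDDEEDDEEDDDDEEDDEEDDDDD

Answer: DDDDDEEDDEEDDDDEEDDEEDDDDDDEEDDEEDDDDEEDDEEDDDDDDDDEEDDEEDDDDEEDDEEDDDDDDEEDDEEDDDDEEDDEEDDDDD


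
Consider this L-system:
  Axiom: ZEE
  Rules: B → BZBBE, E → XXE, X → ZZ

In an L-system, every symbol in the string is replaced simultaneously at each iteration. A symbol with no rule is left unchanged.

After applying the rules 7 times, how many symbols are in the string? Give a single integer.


Answer: 55

Derivation:
Step 0: length = 3
Step 1: length = 7
Step 2: length = 15
Step 3: length = 23
Step 4: length = 31
Step 5: length = 39
Step 6: length = 47
Step 7: length = 55


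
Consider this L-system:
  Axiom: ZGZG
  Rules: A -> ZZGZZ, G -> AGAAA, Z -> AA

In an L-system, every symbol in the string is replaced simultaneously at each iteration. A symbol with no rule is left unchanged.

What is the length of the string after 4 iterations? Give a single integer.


Answer: 934

Derivation:
Step 0: length = 4
Step 1: length = 14
Step 2: length = 70
Step 3: length = 206
Step 4: length = 934


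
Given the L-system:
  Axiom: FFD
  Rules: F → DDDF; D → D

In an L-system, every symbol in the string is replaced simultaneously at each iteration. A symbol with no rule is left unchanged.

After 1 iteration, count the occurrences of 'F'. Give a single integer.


Step 0: FFD  (2 'F')
Step 1: DDDFDDDFD  (2 'F')

Answer: 2


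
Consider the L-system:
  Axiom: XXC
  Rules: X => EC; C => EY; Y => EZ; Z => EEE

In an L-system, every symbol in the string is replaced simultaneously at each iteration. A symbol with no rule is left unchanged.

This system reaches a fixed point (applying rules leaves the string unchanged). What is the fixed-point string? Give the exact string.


Answer: EEEEEEEEEEEEEEEEE

Derivation:
Step 0: XXC
Step 1: ECECEY
Step 2: EEYEEYEEZ
Step 3: EEEZEEEZEEEEE
Step 4: EEEEEEEEEEEEEEEEE
Step 5: EEEEEEEEEEEEEEEEE  (unchanged — fixed point at step 4)


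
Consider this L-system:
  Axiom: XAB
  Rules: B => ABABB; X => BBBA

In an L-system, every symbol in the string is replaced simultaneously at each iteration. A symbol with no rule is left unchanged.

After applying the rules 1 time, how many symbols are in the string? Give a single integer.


Step 0: length = 3
Step 1: length = 10

Answer: 10


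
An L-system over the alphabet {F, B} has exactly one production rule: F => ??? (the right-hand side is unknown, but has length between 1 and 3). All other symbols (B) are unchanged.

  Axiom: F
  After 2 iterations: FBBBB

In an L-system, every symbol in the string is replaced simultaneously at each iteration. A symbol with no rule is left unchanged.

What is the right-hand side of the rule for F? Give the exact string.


Trying F => FBB:
  Step 0: F
  Step 1: FBB
  Step 2: FBBBB
Matches the given result.

Answer: FBB


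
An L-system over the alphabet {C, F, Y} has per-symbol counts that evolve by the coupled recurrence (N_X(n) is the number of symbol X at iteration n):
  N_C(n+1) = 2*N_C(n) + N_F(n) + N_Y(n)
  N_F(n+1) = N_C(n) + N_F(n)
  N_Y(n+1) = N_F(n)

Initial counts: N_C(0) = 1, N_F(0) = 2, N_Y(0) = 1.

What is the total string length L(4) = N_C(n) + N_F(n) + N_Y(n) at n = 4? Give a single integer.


Step 0: N_C=1, N_F=2, N_Y=1, L=4
Step 1: N_C=5, N_F=3, N_Y=2, L=10
Step 2: N_C=15, N_F=8, N_Y=3, L=26
Step 3: N_C=41, N_F=23, N_Y=8, L=72
Step 4: N_C=113, N_F=64, N_Y=23, L=200

Answer: 200


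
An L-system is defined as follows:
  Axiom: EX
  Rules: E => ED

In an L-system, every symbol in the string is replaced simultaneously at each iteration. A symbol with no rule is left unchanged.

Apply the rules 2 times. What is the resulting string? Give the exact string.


Step 0: EX
Step 1: EDX
Step 2: EDDX

Answer: EDDX


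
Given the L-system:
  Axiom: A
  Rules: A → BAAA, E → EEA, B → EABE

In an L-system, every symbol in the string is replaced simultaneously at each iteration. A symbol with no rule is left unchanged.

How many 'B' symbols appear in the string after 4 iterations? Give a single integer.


Step 0: A  (0 'B')
Step 1: BAAA  (1 'B')
Step 2: EABEBAAABAAABAAA  (4 'B')
Step 3: EEABAAAEABEEEAEABEBAAABAAABAAAEABEBAAABAAABAAAEABEBAAABAAABAAA  (14 'B')
Step 4: EEAEEABAAAEABEBAAABAAABAAAEEABAAAEABEEEAEEAEEABAAAEEABAAAEABEEEAEABEBAAABAAABAAAEABEBAAABAAABAAAEABEBAAABAAABAAAEEABAAAEABEEEAEABEBAAABAAABAAAEABEBAAABAAABAAAEABEBAAABAAABAAAEEABAAAEABEEEAEABEBAAABAAABAAAEABEBAAABAAABAAAEABEBAAABAAABAAA  (50 'B')

Answer: 50


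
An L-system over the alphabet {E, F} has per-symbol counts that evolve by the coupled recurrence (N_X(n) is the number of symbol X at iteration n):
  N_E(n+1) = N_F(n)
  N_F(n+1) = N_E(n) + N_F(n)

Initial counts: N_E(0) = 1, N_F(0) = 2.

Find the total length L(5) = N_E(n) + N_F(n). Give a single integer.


Answer: 34

Derivation:
Step 0: N_E=1, N_F=2, L=3
Step 1: N_E=2, N_F=3, L=5
Step 2: N_E=3, N_F=5, L=8
Step 3: N_E=5, N_F=8, L=13
Step 4: N_E=8, N_F=13, L=21
Step 5: N_E=13, N_F=21, L=34


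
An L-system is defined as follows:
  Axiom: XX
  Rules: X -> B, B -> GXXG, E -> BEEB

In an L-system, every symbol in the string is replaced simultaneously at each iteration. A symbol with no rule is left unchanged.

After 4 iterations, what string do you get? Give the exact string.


Step 0: XX
Step 1: BB
Step 2: GXXGGXXG
Step 3: GBBGGBBG
Step 4: GGXXGGXXGGGGXXGGXXGG

Answer: GGXXGGXXGGGGXXGGXXGG


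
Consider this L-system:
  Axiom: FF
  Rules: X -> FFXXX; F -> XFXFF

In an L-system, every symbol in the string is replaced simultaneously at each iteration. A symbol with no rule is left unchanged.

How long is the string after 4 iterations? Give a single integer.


Answer: 1250

Derivation:
Step 0: length = 2
Step 1: length = 10
Step 2: length = 50
Step 3: length = 250
Step 4: length = 1250


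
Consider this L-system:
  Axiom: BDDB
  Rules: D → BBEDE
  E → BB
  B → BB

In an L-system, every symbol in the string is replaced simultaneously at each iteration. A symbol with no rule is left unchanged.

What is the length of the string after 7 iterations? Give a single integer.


Step 0: length = 4
Step 1: length = 14
Step 2: length = 34
Step 3: length = 74
Step 4: length = 154
Step 5: length = 314
Step 6: length = 634
Step 7: length = 1274

Answer: 1274


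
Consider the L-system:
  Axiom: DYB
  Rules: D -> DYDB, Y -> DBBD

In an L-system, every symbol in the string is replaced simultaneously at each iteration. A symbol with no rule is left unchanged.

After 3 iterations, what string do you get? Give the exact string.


Answer: DYDBDBBDDYDBBDYDBBBDYDBDYDBDBBDDYDBBBDYDBDBBDDYDBBBBDYDBDBBDDYDBBB

Derivation:
Step 0: DYB
Step 1: DYDBDBBDB
Step 2: DYDBDBBDDYDBBDYDBBBDYDBB
Step 3: DYDBDBBDDYDBBDYDBBBDYDBDYDBDBBDDYDBBBDYDBDBBDDYDBBBBDYDBDBBDDYDBBB


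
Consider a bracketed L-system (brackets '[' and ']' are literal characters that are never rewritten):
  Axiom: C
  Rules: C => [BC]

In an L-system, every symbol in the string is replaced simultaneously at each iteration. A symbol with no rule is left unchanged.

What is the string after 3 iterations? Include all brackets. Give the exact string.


Step 0: C
Step 1: [BC]
Step 2: [B[BC]]
Step 3: [B[B[BC]]]

Answer: [B[B[BC]]]


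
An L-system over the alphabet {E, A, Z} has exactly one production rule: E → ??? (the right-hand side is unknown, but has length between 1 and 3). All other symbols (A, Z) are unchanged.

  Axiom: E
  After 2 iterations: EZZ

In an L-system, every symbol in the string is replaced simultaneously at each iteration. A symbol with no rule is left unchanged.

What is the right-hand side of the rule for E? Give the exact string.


Answer: EZ

Derivation:
Trying E → EZ:
  Step 0: E
  Step 1: EZ
  Step 2: EZZ
Matches the given result.


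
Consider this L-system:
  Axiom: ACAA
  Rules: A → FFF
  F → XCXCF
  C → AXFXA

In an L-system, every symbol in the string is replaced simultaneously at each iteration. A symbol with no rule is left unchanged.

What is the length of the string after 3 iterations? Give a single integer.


Step 0: length = 4
Step 1: length = 14
Step 2: length = 58
Step 3: length = 202

Answer: 202


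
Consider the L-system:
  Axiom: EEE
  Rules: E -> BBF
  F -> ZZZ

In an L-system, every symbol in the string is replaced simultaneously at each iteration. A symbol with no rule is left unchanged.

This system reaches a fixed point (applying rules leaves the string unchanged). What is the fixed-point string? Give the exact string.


Step 0: EEE
Step 1: BBFBBFBBF
Step 2: BBZZZBBZZZBBZZZ
Step 3: BBZZZBBZZZBBZZZ  (unchanged — fixed point at step 2)

Answer: BBZZZBBZZZBBZZZ


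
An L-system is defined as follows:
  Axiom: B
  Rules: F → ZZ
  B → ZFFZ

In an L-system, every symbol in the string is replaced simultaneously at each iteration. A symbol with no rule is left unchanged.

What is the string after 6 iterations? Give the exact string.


Step 0: B
Step 1: ZFFZ
Step 2: ZZZZZZ
Step 3: ZZZZZZ
Step 4: ZZZZZZ
Step 5: ZZZZZZ
Step 6: ZZZZZZ

Answer: ZZZZZZ


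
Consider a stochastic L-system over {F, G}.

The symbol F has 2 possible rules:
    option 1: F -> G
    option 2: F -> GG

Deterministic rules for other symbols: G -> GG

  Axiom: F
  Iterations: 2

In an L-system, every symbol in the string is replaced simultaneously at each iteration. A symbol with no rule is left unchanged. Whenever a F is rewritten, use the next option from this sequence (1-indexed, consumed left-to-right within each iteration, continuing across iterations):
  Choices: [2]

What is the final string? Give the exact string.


Step 0: F
Step 1: GG  (used choices [2])
Step 2: GGGG  (used choices [])

Answer: GGGG


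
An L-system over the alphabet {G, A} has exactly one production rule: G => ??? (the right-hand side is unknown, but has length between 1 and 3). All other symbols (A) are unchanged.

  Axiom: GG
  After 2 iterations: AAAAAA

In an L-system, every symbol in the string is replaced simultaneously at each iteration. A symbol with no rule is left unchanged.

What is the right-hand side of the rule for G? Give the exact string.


Trying G => AAA:
  Step 0: GG
  Step 1: AAAAAA
  Step 2: AAAAAA
Matches the given result.

Answer: AAA


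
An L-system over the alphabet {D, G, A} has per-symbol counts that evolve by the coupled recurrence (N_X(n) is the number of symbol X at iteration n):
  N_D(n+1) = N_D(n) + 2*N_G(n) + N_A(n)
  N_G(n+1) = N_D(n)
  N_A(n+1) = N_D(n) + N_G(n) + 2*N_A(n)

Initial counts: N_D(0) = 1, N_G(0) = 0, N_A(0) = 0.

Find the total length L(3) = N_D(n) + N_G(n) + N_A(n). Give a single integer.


Step 0: N_D=1, N_G=0, N_A=0, L=1
Step 1: N_D=1, N_G=1, N_A=1, L=3
Step 2: N_D=4, N_G=1, N_A=4, L=9
Step 3: N_D=10, N_G=4, N_A=13, L=27

Answer: 27


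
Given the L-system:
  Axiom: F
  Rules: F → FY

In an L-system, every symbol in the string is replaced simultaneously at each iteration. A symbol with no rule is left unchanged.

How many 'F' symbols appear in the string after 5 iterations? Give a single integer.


Answer: 1

Derivation:
Step 0: F  (1 'F')
Step 1: FY  (1 'F')
Step 2: FYY  (1 'F')
Step 3: FYYY  (1 'F')
Step 4: FYYYY  (1 'F')
Step 5: FYYYYY  (1 'F')


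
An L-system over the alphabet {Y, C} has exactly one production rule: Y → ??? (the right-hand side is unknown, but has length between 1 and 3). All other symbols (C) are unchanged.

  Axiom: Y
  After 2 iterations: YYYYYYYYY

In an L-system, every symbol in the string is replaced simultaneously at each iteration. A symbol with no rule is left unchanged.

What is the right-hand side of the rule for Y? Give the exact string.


Answer: YYY

Derivation:
Trying Y → YYY:
  Step 0: Y
  Step 1: YYY
  Step 2: YYYYYYYYY
Matches the given result.


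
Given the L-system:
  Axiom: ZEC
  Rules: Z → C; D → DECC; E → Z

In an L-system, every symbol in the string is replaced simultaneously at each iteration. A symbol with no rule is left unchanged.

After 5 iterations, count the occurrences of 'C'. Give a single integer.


Step 0: ZEC  (1 'C')
Step 1: CZC  (2 'C')
Step 2: CCC  (3 'C')
Step 3: CCC  (3 'C')
Step 4: CCC  (3 'C')
Step 5: CCC  (3 'C')

Answer: 3


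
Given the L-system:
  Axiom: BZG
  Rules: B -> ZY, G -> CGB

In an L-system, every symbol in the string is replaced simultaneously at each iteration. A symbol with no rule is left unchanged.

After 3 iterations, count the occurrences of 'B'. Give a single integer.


Step 0: BZG  (1 'B')
Step 1: ZYZCGB  (1 'B')
Step 2: ZYZCCGBZY  (1 'B')
Step 3: ZYZCCCGBZYZY  (1 'B')

Answer: 1


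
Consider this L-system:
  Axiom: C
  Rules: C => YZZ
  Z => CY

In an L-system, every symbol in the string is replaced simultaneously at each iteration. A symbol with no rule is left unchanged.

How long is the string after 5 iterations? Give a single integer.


Step 0: length = 1
Step 1: length = 3
Step 2: length = 5
Step 3: length = 9
Step 4: length = 13
Step 5: length = 21

Answer: 21


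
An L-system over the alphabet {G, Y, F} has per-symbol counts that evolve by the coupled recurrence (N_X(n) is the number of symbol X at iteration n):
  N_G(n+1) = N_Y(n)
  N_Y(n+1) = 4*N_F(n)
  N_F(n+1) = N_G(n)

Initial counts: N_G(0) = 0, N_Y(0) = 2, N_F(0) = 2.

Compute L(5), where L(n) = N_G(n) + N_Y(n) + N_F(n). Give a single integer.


Step 0: N_G=0, N_Y=2, N_F=2, L=4
Step 1: N_G=2, N_Y=8, N_F=0, L=10
Step 2: N_G=8, N_Y=0, N_F=2, L=10
Step 3: N_G=0, N_Y=8, N_F=8, L=16
Step 4: N_G=8, N_Y=32, N_F=0, L=40
Step 5: N_G=32, N_Y=0, N_F=8, L=40

Answer: 40


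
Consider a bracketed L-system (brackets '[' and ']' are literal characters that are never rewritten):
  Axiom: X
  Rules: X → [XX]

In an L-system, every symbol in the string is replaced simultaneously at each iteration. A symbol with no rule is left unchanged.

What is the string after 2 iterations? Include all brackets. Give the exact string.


Step 0: X
Step 1: [XX]
Step 2: [[XX][XX]]

Answer: [[XX][XX]]


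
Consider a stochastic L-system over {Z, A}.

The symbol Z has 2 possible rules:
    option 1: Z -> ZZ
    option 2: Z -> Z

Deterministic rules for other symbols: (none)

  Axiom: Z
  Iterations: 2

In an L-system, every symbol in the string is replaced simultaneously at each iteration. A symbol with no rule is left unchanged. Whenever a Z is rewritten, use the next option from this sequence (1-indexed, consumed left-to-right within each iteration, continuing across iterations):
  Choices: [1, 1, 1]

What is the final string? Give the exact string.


Answer: ZZZZ

Derivation:
Step 0: Z
Step 1: ZZ  (used choices [1])
Step 2: ZZZZ  (used choices [1, 1])


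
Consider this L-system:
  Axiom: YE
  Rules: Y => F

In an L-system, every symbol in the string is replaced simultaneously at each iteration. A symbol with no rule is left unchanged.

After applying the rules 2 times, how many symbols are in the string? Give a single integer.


Step 0: length = 2
Step 1: length = 2
Step 2: length = 2

Answer: 2


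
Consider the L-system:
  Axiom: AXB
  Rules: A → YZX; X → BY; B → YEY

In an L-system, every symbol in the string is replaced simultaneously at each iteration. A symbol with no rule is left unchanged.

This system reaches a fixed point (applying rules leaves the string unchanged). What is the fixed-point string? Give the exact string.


Step 0: AXB
Step 1: YZXBYYEY
Step 2: YZBYYEYYYEY
Step 3: YZYEYYYEYYYEY
Step 4: YZYEYYYEYYYEY  (unchanged — fixed point at step 3)

Answer: YZYEYYYEYYYEY


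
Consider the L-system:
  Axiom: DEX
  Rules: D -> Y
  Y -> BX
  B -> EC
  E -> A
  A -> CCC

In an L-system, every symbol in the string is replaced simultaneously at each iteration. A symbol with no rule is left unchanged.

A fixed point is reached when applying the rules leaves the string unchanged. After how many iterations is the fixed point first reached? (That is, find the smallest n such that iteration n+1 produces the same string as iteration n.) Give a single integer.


Answer: 5

Derivation:
Step 0: DEX
Step 1: YAX
Step 2: BXCCCX
Step 3: ECXCCCX
Step 4: ACXCCCX
Step 5: CCCCXCCCX
Step 6: CCCCXCCCX  (unchanged — fixed point at step 5)


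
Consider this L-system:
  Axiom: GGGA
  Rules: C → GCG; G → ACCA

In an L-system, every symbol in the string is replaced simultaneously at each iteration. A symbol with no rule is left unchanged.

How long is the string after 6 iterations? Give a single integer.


Step 0: length = 4
Step 1: length = 13
Step 2: length = 25
Step 3: length = 73
Step 4: length = 169
Step 5: length = 457
Step 6: length = 1129

Answer: 1129


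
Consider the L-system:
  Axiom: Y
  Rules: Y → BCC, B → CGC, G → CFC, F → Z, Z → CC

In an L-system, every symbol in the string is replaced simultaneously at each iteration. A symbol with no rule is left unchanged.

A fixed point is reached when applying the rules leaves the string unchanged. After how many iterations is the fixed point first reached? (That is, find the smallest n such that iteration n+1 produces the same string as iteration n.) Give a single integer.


Step 0: Y
Step 1: BCC
Step 2: CGCCC
Step 3: CCFCCCC
Step 4: CCZCCCC
Step 5: CCCCCCCC
Step 6: CCCCCCCC  (unchanged — fixed point at step 5)

Answer: 5


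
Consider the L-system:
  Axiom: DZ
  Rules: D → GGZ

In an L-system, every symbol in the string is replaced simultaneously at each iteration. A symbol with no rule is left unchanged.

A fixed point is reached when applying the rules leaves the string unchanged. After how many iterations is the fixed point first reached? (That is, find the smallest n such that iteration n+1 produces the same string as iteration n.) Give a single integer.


Answer: 1

Derivation:
Step 0: DZ
Step 1: GGZZ
Step 2: GGZZ  (unchanged — fixed point at step 1)


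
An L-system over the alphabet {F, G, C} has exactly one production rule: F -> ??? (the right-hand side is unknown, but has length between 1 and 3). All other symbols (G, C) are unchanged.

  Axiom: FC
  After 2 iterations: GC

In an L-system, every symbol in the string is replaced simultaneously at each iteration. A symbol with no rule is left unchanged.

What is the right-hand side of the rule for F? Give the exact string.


Trying F -> G:
  Step 0: FC
  Step 1: GC
  Step 2: GC
Matches the given result.

Answer: G


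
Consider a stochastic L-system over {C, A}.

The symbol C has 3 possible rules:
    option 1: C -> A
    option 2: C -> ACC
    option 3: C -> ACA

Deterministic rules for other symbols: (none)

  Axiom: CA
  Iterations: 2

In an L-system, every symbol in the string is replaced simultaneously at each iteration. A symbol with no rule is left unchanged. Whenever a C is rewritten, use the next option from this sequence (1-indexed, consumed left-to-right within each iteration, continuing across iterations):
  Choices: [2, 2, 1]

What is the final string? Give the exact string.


Step 0: CA
Step 1: ACCA  (used choices [2])
Step 2: AACCAA  (used choices [2, 1])

Answer: AACCAA
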